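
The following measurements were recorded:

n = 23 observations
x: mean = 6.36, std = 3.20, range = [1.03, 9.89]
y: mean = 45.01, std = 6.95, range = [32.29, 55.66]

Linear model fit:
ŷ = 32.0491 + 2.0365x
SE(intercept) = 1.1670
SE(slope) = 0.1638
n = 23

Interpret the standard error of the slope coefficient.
SE(β̂₁) = 0.1638 is the estimated standard deviation of the slope estimate across repeated samples; relative to β̂₁ = 2.0365 that is 8.0%, a precise estimate.

SE(β̂₁) = 0.1638 says: if we drew many samples of n = 23 from the same population and refit each time, the fitted slopes would scatter with a standard deviation of roughly 0.1638 around the true β₁.

Relative precision:
- SE / |β̂₁| = 0.1638 / 2.0365 = 8.0%
- Rule of thumb (under 20%: precise; 20% to under 50%: moderately precise; 50% or more: imprecise) → precise

Link to interval estimation: a confidence interval for β₁ is β̂₁ ± t* × 0.1638, so SE sets the half-width per unit of t*.

What drives SE(β̂₁): wider spread of x values → smaller SE.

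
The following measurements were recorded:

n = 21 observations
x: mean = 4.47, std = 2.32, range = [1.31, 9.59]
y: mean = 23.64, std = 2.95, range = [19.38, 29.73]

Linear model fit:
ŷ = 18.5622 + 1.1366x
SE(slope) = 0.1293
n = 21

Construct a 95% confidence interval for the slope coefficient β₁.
The 95% CI for β₁ is (0.8660, 1.4072)

Confidence interval for the slope:

The 95% CI for β₁ is: β̂₁ ± t*(α/2, n-2) × SE(β̂₁)

Step 1: Find critical t-value
- Confidence level = 0.95
- Degrees of freedom = n - 2 = 21 - 2 = 19
- t*(α/2, 19) = 2.0930

Step 2: Calculate margin of error
Margin = 2.0930 × 0.1293 = 0.2706

Step 3: Construct interval
CI = 1.1366 ± 0.2706
CI = (0.8660, 1.4072)

Interpretation: each one-unit increase in x is associated with a change in mean y of between 0.8660 and 1.4072, with 95% confidence.
The interval does not include 0, suggesting a significant linear relationship.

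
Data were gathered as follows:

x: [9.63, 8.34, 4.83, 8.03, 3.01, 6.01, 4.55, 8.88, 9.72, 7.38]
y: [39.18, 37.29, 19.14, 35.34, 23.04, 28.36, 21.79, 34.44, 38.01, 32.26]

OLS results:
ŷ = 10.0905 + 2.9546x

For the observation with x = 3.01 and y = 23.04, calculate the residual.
Residual = 4.0562

The residual is the difference between the actual value and the predicted value:

Residual = y - ŷ

Step 1: Calculate predicted value
ŷ = 10.0905 + 2.9546 × 3.01
ŷ = 18.9838

Step 2: Calculate residual
Residual = 23.04 - 18.9838
Residual = 4.0562

Interpretation: the model underestimates the actual value by 4.0562 at this point (positive residual → observation lies above the fitted line).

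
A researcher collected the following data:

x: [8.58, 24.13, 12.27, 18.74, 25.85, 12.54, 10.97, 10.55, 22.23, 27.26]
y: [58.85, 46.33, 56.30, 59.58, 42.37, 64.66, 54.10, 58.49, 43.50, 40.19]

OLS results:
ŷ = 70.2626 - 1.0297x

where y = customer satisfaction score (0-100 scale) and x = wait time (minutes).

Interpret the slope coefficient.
An increase of one minute in wait time is associated with a 1.0297 points decrease in predicted satisfaction score.

β₁ = -1.0297 is the change in predicted satisfaction score (points) per additional minute of wait time.

Interpretation:
- Wait time up by 1 minute → predicted satisfaction score decreases by 1.0297 points
- This is a linear approximation: the same per-unit change is assumed across the whole observed x range

The intercept β₀ = 70.2626 is the predicted satisfaction score when wait time = 0; since the smallest observed x is 8.58, this is an extrapolation and mainly anchors the line.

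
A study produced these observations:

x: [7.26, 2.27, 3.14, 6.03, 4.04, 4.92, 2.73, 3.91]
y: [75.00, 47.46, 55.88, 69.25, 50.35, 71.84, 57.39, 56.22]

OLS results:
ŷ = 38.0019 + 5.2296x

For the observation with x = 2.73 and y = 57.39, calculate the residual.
Residual = 5.1113

The residual is the difference between the actual value and the predicted value:

Residual = y - ŷ

Step 1: Calculate predicted value
ŷ = 38.0019 + 5.2296 × 2.73
ŷ = 52.2787

Step 2: Calculate residual
Residual = 57.39 - 52.2787
Residual = 5.1113

The residual is positive, so the observed y = 57.39 sits above the regression line (the line underestimates it by 5.1113).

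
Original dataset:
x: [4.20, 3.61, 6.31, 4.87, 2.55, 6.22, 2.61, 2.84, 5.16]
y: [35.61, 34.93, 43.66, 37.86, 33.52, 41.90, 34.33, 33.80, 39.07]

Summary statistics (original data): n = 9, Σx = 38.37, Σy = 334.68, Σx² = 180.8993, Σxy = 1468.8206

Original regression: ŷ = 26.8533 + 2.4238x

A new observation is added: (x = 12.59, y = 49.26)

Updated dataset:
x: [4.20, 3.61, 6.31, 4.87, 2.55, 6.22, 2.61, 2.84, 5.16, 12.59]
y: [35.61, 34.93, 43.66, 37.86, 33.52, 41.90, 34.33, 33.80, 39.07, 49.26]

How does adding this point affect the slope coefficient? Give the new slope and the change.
Adding the point moves β₁ from 2.4238 to 1.6615, i.e. it decreases by 0.7623 (-31.5%).

The new point has HIGH LEVERAGE: x = 12.59 is far from the original mean x̄ = 38.37/9 ≈ 4.26 (original range [2.55, 6.31]).

Step 1: Update the sums with the new point (n goes from 9 to 10)
Σx  = 38.37 + 12.59 = 50.96
Σy  = 334.68 + 49.26 = 383.94
Σx² = 180.8993 + 12.59² = 180.8993 + 158.5081 = 339.4074
Σxy = 1468.8206 + 12.59×49.26 = 1468.8206 + 620.1834 = 2089.0040

Step 2: Recompute the slope with b₁ = (nΣxy − ΣxΣy) / (nΣx² − (Σx)²)
Numerator   = 10×2089.0040 − 50.96×383.94 = 20890.0400 − 19565.5824 = 1324.4576
Denominator = 10×339.4074 − 50.96² = 3394.0740 − 2596.9216 = 797.1524
b₁(new) = 1324.4576 / 797.1524 = 1.6615

(Same formula on the original sums: (9×1468.8206 − 38.37×334.68) / (9×180.8993 − 38.37²) = 377.7138 / 155.8368 = 2.4238, matching the given fit.)

Step 3: Change in slope
Δβ₁ = 1.6615 − 2.4238 = -0.7623
Relative change = -0.7623 / 2.4238 × 100% = -31.5%
→ the slope decreases when the point is added.

A high-leverage point only changes the slope if it is off the original line; here y = 49.26 is below the original trend, so the slope decreases.
In practice: examine leverage (hᵢ) and Cook's distance rather than deleting it automatically; refit with and without it and report both if conclusions differ.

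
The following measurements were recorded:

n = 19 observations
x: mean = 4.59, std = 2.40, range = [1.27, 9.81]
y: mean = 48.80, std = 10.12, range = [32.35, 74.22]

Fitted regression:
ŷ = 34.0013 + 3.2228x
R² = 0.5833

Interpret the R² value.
The model explains 58.33% of the variance in y (R² = 0.5833), leaving 41.67% unexplained; the fit is moderate.

R² (coefficient of determination) measures the proportion of variance in y explained by the regression model.

Here R² = 0.5833:
- Explained: 58.33% of the variation in y
- Unexplained (residual): 100% − 58.33% = 41.67%
- Rule of thumb (below 0.3 weak; 0.3 to below 0.7 moderate; 0.7 and above strong) → moderate

Calculation: R² = 1 − (SS_res / SS_tot), where SS_res is the sum of squared residuals and SS_tot the total sum of squares.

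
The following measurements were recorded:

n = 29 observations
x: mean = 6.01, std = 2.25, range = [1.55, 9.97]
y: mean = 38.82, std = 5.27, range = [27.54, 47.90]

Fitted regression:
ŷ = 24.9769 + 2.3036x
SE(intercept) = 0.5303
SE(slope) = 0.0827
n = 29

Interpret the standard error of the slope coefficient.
SE(slope) = 0.0827 measures the uncertainty in the estimated slope. The coefficient is estimated precisely (SE/|β̂₁| = 3.6%).

SE(β̂₁) = 0.0827 says: if we drew many samples of n = 29 from the same population and refit each time, the fitted slopes would scatter with a standard deviation of roughly 0.0827 around the true β₁.

Relative precision:
- SE / |β̂₁| = 0.0827 / 2.3036 = 3.6%
- Rule of thumb (under 20%: precise; 20% to under 50%: moderately precise; 50% or more: imprecise) → precise

Link to the t-test: t = β̂₁ / SE(β̂₁) = 2.3036 / 0.0827 = 27.8549, the statistic for H₀: β₁ = 0.

What drives SE(β̂₁): wider spread of x values → smaller SE.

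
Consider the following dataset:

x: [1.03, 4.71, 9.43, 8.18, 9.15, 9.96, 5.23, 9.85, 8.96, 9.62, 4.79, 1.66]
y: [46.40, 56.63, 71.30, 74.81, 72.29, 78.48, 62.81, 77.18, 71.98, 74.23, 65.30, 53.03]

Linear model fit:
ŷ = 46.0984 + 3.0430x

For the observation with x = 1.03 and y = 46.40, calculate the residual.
Residual = -2.8327

The residual is the difference between the actual value and the predicted value:

Residual = y - ŷ

Step 1: Calculate predicted value
ŷ = 46.0984 + 3.0430 × 1.03
ŷ = 49.2327

Step 2: Calculate residual
Residual = 46.40 - 49.2327
Residual = -2.8327

Interpretation: the model overestimates the actual value by 2.8327 at this point (negative residual → observation lies below the fitted line).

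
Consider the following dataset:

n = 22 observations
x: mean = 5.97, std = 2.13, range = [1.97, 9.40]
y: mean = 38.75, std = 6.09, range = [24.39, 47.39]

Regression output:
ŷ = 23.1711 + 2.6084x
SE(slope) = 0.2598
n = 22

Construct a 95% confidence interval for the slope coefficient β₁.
The 95% CI for β₁ is (2.0665, 3.1503)

Confidence interval for the slope:

The 95% CI for β₁ is: β̂₁ ± t*(α/2, n-2) × SE(β̂₁)

Step 1: Find critical t-value
- Confidence level = 0.95
- Degrees of freedom = n - 2 = 22 - 2 = 20
- t*(α/2, 20) = 2.0860

Step 2: Calculate margin of error
Margin = 2.0860 × 0.2598 = 0.5419

Step 3: Construct interval
CI = 2.6084 ± 0.5419
CI = (2.0665, 3.1503)

Interpretation: We are 95% confident that the true slope β₁ lies between 2.0665 and 3.1503.
Both endpoints are positive, so the data support a genuinely positive slope at this confidence level.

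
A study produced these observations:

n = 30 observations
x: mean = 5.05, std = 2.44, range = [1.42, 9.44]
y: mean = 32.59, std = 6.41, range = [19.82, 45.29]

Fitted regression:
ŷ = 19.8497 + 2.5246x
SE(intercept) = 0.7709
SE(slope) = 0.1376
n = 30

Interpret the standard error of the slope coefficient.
SE(slope) = 0.1376 measures the uncertainty in the estimated slope. The coefficient is estimated precisely (SE/|β̂₁| = 5.5%).

SE(β̂₁) = s / √Sxx, where s is the residual standard deviation and Sxx = Σ(x − x̄)². It is the yardstick for how far β̂₁ = 2.5246 could plausibly be from the true slope.

Relative precision:
- SE / |β̂₁| = 0.1376 / 2.5246 = 5.5%
- Rule of thumb (under 20%: precise; 20% to under 50%: moderately precise; 50% or more: imprecise) → precise

Link to interval estimation: a confidence interval for β₁ is β̂₁ ± t* × 0.1376, so SE sets the half-width per unit of t*.

What drives SE(β̂₁): wider spread of x values → smaller SE; more residual scatter → larger SE.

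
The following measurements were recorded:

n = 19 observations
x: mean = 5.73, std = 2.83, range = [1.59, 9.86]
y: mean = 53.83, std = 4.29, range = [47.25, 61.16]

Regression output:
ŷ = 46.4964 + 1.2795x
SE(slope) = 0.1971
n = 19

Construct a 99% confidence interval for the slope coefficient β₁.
The 99% CI for β₁ is (0.7083, 1.8507)

Confidence interval for the slope:

The 99% CI for β₁ is: β̂₁ ± t*(α/2, n-2) × SE(β̂₁)

Step 1: Find critical t-value
- Confidence level = 0.99
- Degrees of freedom = n - 2 = 19 - 2 = 17
- t*(α/2, 17) = 2.8982

Step 2: Calculate margin of error
Margin = 2.8982 × 0.1971 = 0.5712

Step 3: Construct interval
CI = 1.2795 ± 0.5712
CI = (0.7083, 1.8507)

Interpretation: each one-unit increase in x is associated with a change in mean y of between 0.7083 and 1.8507, with 99% confidence.
The interval does not include 0, suggesting a significant linear relationship.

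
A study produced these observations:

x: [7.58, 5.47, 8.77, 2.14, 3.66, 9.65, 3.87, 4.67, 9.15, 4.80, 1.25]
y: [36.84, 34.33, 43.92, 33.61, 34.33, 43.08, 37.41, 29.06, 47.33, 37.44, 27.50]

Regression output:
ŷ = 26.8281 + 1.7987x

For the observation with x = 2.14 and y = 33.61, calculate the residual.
Residual = 2.9327

The residual is the difference between the actual value and the predicted value:

Residual = y - ŷ

Step 1: Calculate predicted value
ŷ = 26.8281 + 1.7987 × 2.14
ŷ = 30.6773

Step 2: Calculate residual
Residual = 33.61 - 30.6773
Residual = 2.9327

Interpretation: the model underestimates the actual value by 2.9327 at this point (positive residual → observation lies above the fitted line).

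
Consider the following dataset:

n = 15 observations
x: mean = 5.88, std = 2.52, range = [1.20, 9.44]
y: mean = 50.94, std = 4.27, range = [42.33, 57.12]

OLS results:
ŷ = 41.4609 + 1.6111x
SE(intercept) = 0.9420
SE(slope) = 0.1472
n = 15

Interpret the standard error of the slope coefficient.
SE(slope) = 0.1472 measures the uncertainty in the estimated slope. The coefficient is estimated precisely (SE/|β̂₁| = 9.1%).

SE(β̂₁) = 0.1472 says: if we drew many samples of n = 15 from the same population and refit each time, the fitted slopes would scatter with a standard deviation of roughly 0.1472 around the true β₁.

Relative precision:
- SE / |β̂₁| = 0.1472 / 1.6111 = 9.1%
- Rule of thumb (under 20%: precise; 20% to under 50%: moderately precise; 50% or more: imprecise) → precise

Link to interval estimation: a confidence interval for β₁ is β̂₁ ± t* × 0.1472, so SE sets the half-width per unit of t*.

What drives SE(β̂₁): larger n (here n = 15) → smaller SE.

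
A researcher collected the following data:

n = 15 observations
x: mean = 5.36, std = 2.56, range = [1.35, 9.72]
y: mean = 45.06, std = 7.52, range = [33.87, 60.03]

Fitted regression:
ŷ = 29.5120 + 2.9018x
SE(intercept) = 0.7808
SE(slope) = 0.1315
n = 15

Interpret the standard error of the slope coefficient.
SE(β̂₁) = 0.1315 is the estimated standard deviation of the slope estimate across repeated samples; relative to β̂₁ = 2.9018 that is 4.5%, a precise estimate.

What SE measures:
- The standard error quantifies the sampling variability of the coefficient estimate
- It is the estimated standard deviation of β̂₁ across hypothetical repeated samples of the same size
- Smaller SE → more precise estimate

Relative precision:
- SE / |β̂₁| = 0.1315 / 2.9018 = 4.5%
- Rule of thumb (under 20%: precise; 20% to under 50%: moderately precise; 50% or more: imprecise) → precise

Rough 95% range (±2 SE): 2.9018 ± 0.2630 → (2.6388, 3.1648).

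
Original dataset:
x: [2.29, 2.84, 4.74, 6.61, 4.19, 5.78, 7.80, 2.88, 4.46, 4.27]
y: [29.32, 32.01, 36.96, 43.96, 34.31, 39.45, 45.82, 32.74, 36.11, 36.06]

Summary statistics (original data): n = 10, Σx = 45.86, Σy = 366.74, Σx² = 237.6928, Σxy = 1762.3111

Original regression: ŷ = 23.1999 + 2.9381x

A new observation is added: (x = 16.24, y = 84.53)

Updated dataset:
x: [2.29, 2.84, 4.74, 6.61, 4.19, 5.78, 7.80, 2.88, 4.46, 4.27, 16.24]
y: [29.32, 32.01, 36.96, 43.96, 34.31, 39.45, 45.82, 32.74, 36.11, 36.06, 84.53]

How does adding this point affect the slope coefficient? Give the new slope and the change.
Adding the point moves β₁ from 2.9381 to 3.8944, i.e. it increases by 0.9563 (+32.5%).

x = 16.24 lies well outside the original x-range [2.29, 7.80] (x̄ ≈ 4.59), so this observation has high leverage and can move the slope substantially.

Step 1: Update the sums with the new point (n goes from 10 to 11)
Σx  = 45.86 + 16.24 = 62.10
Σy  = 366.74 + 84.53 = 451.27
Σx² = 237.6928 + 16.24² = 237.6928 + 263.7376 = 501.4304
Σxy = 1762.3111 + 16.24×84.53 = 1762.3111 + 1372.7672 = 3135.0783

Step 2: Recompute the slope with b₁ = (nΣxy − ΣxΣy) / (nΣx² − (Σx)²)
Numerator   = 11×3135.0783 − 62.10×451.27 = 34485.8613 − 28023.8670 = 6461.9943
Denominator = 11×501.4304 − 62.10² = 5515.7344 − 3856.4100 = 1659.3244
b₁(new) = 6461.9943 / 1659.3244 = 3.8944

(Same formula on the original sums: (10×1762.3111 − 45.86×366.74) / (10×237.6928 − 45.86²) = 804.4146 / 273.7884 = 2.9381, matching the given fit.)

Step 3: Change in slope
Δβ₁ = 3.8944 − 2.9381 = +0.9563
Relative change = +0.9563 / 2.9381 × 100% = +32.5%
→ the slope increases when the point is added.

A high-leverage point only changes the slope if it is off the original line; here y = 84.53 is above the original trend, so the slope increases.
In practice: investigate whether it comes from the same population as the rest of the sample.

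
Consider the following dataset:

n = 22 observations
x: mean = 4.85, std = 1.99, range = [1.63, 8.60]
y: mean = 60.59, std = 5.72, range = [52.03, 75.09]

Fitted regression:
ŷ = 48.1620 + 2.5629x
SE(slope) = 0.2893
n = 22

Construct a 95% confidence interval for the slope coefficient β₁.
The 95% CI for β₁ is (1.9594, 3.1664)

Confidence interval for the slope:

The 95% CI for β₁ is: β̂₁ ± t*(α/2, n-2) × SE(β̂₁)

Step 1: Find critical t-value
- Confidence level = 0.95
- Degrees of freedom = n - 2 = 22 - 2 = 20
- t*(α/2, 20) = 2.0860

Step 2: Calculate margin of error
Margin = 2.0860 × 0.2893 = 0.6035

Step 3: Construct interval
CI = 2.5629 ± 0.6035
CI = (1.9594, 3.1664)

Interpretation: intervals built this way capture the true β₁ in 95% of repeated samples; here the plausible range for the per-unit effect of x on y is 1.9594 to 3.1664.
The interval does not include 0, suggesting a significant linear relationship.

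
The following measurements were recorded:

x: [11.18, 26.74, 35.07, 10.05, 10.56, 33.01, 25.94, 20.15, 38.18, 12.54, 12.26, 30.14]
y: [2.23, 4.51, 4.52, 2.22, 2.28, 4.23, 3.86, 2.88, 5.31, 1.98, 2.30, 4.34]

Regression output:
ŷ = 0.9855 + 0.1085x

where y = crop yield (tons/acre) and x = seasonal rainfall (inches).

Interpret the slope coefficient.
For each additional inch of rainfall, predicted crop yield increases by approximately 0.1085 tons/acre.

The slope β₁ = 0.1085 gives the rate at which the fitted crop yield changes with rainfall.

Interpretation:
- Rainfall up by 1 inch → predicted crop yield increases by 0.1085 tons/acre
- This is a linear approximation: the same per-unit change is assumed across the whole observed x range
- The slope describes association in these data, not necessarily a causal effect

The intercept β₀ = 0.9855 is the predicted crop yield when rainfall = 0; since the smallest observed x is 10.05, this is an extrapolation and mainly anchors the line.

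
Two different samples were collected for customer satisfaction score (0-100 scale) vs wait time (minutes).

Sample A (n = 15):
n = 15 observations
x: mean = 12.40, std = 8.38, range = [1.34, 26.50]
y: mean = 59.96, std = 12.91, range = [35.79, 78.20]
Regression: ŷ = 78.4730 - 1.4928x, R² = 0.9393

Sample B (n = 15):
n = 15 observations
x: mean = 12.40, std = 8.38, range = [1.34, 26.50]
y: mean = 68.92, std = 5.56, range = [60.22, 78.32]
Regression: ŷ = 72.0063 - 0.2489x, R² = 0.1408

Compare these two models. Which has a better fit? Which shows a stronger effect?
Model A has the better fit (R² = 0.9393 vs 0.1408). Model A shows the stronger effect (|β₁| = 1.4928 vs 0.2489).

Model Comparison:

Which explains more variance? (R²)
- Model A: R² = 0.9393 → 93.93% of variance in satisfaction score explained
- Model B: R² = 0.1408 → 14.08% of variance in satisfaction score explained
- 0.9393 > 0.1408 → Model A has the better fit

Strength of effect — compare |β₁|:
- Model A: β₁ = -1.4928 → predicted satisfaction score falls 1.4928 points per additional minute of wait time
- Model B: β₁ = -0.2489 → predicted satisfaction score falls 0.2489 points per additional minute of wait time
- |-1.4928| > |-0.2489| → Model A shows the stronger marginal effect

Note: The two samples could reflect different populations, time periods, or measurement quality.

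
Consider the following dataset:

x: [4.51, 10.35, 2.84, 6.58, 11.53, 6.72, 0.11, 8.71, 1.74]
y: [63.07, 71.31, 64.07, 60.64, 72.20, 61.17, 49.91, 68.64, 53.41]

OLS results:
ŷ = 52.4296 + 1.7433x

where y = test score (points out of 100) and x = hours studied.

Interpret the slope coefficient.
An increase of one hour in study time is associated with a 1.7433 points increase in predicted test score.

The slope β₁ = 1.7433 gives the rate at which the fitted test score changes with study time.

Interpretation:
- Study time up by 1 hour → predicted test score increases by 1.7433 points
- This is a linear approximation: the same per-unit change is assumed across the whole observed x range

The intercept β₀ = 52.4296 is the predicted test score when study time = 0.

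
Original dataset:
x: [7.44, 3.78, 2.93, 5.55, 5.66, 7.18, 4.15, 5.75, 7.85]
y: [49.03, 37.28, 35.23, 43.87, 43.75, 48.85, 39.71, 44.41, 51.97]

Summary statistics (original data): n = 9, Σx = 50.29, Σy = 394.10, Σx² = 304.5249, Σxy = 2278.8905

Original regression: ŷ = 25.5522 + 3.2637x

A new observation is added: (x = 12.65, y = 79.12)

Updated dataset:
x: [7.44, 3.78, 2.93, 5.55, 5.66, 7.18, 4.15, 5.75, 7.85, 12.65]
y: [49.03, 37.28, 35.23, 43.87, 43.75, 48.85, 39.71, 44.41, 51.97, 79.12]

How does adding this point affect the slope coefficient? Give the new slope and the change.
The slope changes from 3.2637 to 4.4049 (change of +1.1412, or +35.0%).

The new point has HIGH LEVERAGE: x = 12.65 is far from the original mean x̄ = 50.29/9 ≈ 5.59 (original range [2.93, 7.85]).

Step 1: Update the sums with the new point (n goes from 9 to 10)
Σx  = 50.29 + 12.65 = 62.94
Σy  = 394.10 + 79.12 = 473.22
Σx² = 304.5249 + 12.65² = 304.5249 + 160.0225 = 464.5474
Σxy = 2278.8905 + 12.65×79.12 = 2278.8905 + 1000.8680 = 3279.7585

Step 2: Recompute the slope with b₁ = (nΣxy − ΣxΣy) / (nΣx² − (Σx)²)
Numerator   = 10×3279.7585 − 62.94×473.22 = 32797.5850 − 29784.4668 = 3013.1182
Denominator = 10×464.5474 − 62.94² = 4645.4740 − 3961.4436 = 684.0304
b₁(new) = 3013.1182 / 684.0304 = 4.4049

(Same formula on the original sums: (9×2278.8905 − 50.29×394.10) / (9×304.5249 − 50.29²) = 690.7255 / 211.6400 = 3.2637, matching the given fit.)

Step 3: Change in slope
Δβ₁ = 4.4049 − 3.2637 = +1.1412
Relative change = +1.1412 / 3.2637 × 100% = +35.0%
→ the slope increases when the point is added.

A high-leverage point only changes the slope if it is off the original line; here y = 79.12 is above the original trend, so the slope increases.
In practice: refit with and without it and report both if conclusions differ; check such a point for data-entry or measurement error.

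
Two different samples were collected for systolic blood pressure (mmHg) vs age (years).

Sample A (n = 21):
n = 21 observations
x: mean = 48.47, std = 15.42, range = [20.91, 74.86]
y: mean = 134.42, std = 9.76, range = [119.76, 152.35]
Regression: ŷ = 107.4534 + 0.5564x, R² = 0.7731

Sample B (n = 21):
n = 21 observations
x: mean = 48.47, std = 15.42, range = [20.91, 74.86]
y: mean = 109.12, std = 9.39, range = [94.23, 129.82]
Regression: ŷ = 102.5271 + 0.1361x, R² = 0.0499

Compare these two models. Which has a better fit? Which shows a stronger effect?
Model A has the better fit (R² = 0.7731 vs 0.0499). Model A shows the stronger effect (|β₁| = 0.5564 vs 0.1361).

Model Comparison:

Fit — compare R²:
- Model A: R² = 0.7731 → 77.31% of variance in blood pressure explained
- Model B: R² = 0.0499 → 4.99% of variance in blood pressure explained
- 0.7731 > 0.0499 → Model A has the better fit

Strength of effect — compare |β₁|:
- Model A: β₁ = 0.5564 → predicted blood pressure rises 0.5564 mmHg per additional year of age
- Model B: β₁ = 0.1361 → predicted blood pressure rises 0.1361 mmHg per additional year of age
- |0.5564| > |0.1361| → Model A shows the stronger marginal effect

Note: R² measures how tightly points cluster around the line; β₁ measures how steep the line is — they answer different questions.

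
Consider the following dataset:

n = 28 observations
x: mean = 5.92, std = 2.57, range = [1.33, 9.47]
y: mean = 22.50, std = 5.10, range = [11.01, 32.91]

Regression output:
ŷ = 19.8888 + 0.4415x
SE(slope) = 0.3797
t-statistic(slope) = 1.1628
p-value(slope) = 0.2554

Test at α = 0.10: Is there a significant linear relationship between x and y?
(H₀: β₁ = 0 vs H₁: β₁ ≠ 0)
Fail to reject H₀: p-value = 0.2554 ≥ α = 0.10. The linear relationship is not significant at the 10% level.

Hypothesis test for the slope coefficient:

H₀: β₁ = 0 (no linear relationship)
H₁: β₁ ≠ 0 (linear relationship exists)

Test statistic: t = β̂₁ / SE(β̂₁) = 0.4415 / 0.3797 = 1.1628

With df = 26, the two-sided p-value for |t| = 1.1628 is 0.2554.

Decision rule: reject H₀ if p-value < α.
p-value = 0.2554 ≥ α = 0.10 → fail to reject H₀.

There is not sufficient evidence at the 10% significance level to conclude that a linear relationship exists between x and y.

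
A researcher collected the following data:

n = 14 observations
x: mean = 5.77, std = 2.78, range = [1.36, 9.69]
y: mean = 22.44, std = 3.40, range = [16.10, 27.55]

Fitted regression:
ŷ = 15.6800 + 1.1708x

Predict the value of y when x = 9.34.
ŷ = 26.6153

x = 9.34 lies inside the observed range [1.36, 9.69], so the fitted equation applies directly:

ŷ = 15.6800 + 1.1708 × 9.34
ŷ = 15.6800 + 10.9353
ŷ = 26.6153

This is a point prediction; actual observations scatter around it by roughly the residual standard deviation.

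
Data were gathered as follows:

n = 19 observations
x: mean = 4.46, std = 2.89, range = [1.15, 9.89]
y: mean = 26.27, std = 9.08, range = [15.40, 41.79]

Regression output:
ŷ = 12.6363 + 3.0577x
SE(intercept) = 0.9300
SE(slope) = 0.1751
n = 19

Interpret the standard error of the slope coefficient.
SE(β̂₁) = 0.1751 is the estimated standard deviation of the slope estimate across repeated samples; relative to β̂₁ = 3.0577 that is 5.7%, a precise estimate.

What SE measures:
- The standard error quantifies the sampling variability of the coefficient estimate
- It is the estimated standard deviation of β̂₁ across hypothetical repeated samples of the same size
- Smaller SE → more precise estimate

Relative precision:
- SE / |β̂₁| = 0.1751 / 3.0577 = 5.7%
- Rule of thumb (under 20%: precise; 20% to under 50%: moderately precise; 50% or more: imprecise) → precise

Link to interval estimation: a confidence interval for β₁ is β̂₁ ± t* × 0.1751, so SE sets the half-width per unit of t*.

What drives SE(β̂₁): larger n (here n = 19) → smaller SE.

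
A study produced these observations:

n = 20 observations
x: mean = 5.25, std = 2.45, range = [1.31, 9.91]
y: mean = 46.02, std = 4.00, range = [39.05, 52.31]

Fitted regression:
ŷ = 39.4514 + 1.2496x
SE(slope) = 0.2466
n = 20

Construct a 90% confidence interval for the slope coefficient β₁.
The 90% CI for β₁ is (0.8220, 1.6772)

Confidence interval for the slope:

The 90% CI for β₁ is: β̂₁ ± t*(α/2, n-2) × SE(β̂₁)

Step 1: Find critical t-value
- Confidence level = 0.9
- Degrees of freedom = n - 2 = 20 - 2 = 18
- t*(α/2, 18) = 1.7341

Step 2: Calculate margin of error
Margin = 1.7341 × 0.2466 = 0.4276

Step 3: Construct interval
CI = 1.2496 ± 0.4276
CI = (0.8220, 1.6772)

Interpretation: We are 90% confident that the true slope β₁ lies between 0.8220 and 1.6772.
Both endpoints are positive, so the data support a genuinely positive slope at this confidence level.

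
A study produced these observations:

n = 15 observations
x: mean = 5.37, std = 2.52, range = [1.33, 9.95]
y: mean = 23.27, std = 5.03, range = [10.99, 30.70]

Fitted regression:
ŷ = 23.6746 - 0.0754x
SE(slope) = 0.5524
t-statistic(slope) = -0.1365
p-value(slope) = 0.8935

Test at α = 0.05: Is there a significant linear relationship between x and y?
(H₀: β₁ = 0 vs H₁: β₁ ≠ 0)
Fail to reject H₀: p-value = 0.8935 ≥ α = 0.05. The linear relationship is not significant at the 5% level.

Hypothesis test for the slope coefficient:

H₀: β₁ = 0 (no linear relationship)
H₁: β₁ ≠ 0 (linear relationship exists)

Test statistic: t = β̂₁ / SE(β̂₁) = -0.0754 / 0.5524 = -0.1365

p = 0.8935: how often a slope estimate this far from 0 (in SE units) would arise by chance if β₁ were truly 0.

Decision rule: reject H₀ if p-value < α.
p-value = 0.8935 ≥ α = 0.05 → fail to reject H₀.

At α = 0.05 the data do not provide convincing evidence of a nonzero slope.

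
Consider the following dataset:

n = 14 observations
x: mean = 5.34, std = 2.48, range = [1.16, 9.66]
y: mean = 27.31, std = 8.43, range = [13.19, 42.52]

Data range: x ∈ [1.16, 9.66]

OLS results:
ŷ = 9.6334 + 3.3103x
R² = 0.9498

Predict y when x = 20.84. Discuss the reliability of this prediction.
ŷ = 78.6201, but this is extrapolation (above the data range [1.16, 9.66]) and may be unreliable.

Prediction calculation:
ŷ = 9.6334 + 3.3103 × 20.84
ŷ = 78.6201

Reliability:
- Data range: x ∈ [1.16, 9.66]
- Prediction point: x = 20.84 is 11.18 units above the observed range → this is EXTRAPOLATION, not interpolation

Why that matters here:
- The standard error of prediction grows with (x − x̄)², and x = 20.84 is far from x̄ = 5.34
- Real relationships often flatten, saturate, or turn nonlinear at extremes

Report the number if required, but flag clearly that it is an extrapolation.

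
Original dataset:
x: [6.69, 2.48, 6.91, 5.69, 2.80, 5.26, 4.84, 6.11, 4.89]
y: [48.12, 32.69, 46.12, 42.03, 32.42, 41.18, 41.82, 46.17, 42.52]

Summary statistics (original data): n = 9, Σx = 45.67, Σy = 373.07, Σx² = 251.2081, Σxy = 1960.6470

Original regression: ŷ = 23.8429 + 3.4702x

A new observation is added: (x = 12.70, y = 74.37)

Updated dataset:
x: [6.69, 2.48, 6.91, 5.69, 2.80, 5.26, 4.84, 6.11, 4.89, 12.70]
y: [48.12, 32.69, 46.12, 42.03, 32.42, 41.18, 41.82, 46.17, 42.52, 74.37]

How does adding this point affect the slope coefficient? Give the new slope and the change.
Adding the point moves β₁ from 3.4702 to 4.0873, i.e. it increases by 0.6171 (+17.8%).

x = 12.70 lies well outside the original x-range [2.48, 6.91] (x̄ ≈ 5.07), so this observation has high leverage and can move the slope substantially.

Step 1: Update the sums with the new point (n goes from 9 to 10)
Σx  = 45.67 + 12.70 = 58.37
Σy  = 373.07 + 74.37 = 447.44
Σx² = 251.2081 + 12.70² = 251.2081 + 161.2900 = 412.4981
Σxy = 1960.6470 + 12.70×74.37 = 1960.6470 + 944.4990 = 2905.1460

Step 2: Recompute the slope with b₁ = (nΣxy − ΣxΣy) / (nΣx² − (Σx)²)
Numerator   = 10×2905.1460 − 58.37×447.44 = 29051.4600 − 26117.0728 = 2934.3872
Denominator = 10×412.4981 − 58.37² = 4124.9810 − 3407.0569 = 717.9241
b₁(new) = 2934.3872 / 717.9241 = 4.0873

(Same formula on the original sums: (9×1960.6470 − 45.67×373.07) / (9×251.2081 − 45.67²) = 607.7161 / 175.1240 = 3.4702, matching the given fit.)

Step 3: Change in slope
Δβ₁ = 4.0873 − 3.4702 = +0.6171
Relative change = +0.6171 / 3.4702 × 100% = +17.8%
→ the slope increases when the point is added.

A high-leverage point only changes the slope if it is off the original line; here y = 74.37 is above the original trend, so the slope increases.
In practice: investigate whether it comes from the same population as the rest of the sample.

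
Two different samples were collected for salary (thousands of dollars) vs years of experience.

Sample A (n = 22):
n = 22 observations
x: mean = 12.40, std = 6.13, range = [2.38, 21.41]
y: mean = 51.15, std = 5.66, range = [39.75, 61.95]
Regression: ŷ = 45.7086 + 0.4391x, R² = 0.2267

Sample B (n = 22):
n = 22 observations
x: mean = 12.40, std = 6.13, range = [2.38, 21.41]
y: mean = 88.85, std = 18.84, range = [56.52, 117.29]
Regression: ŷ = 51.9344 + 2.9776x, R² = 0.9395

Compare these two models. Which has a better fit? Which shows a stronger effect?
Model B has the better fit (R² = 0.9395 vs 0.2267). Model B shows the stronger effect (|β₁| = 2.9776 vs 0.4391).

Model Comparison:

Which explains more variance? (R²)
- Model A: R² = 0.2267 → 22.67% of variance in salary explained
- Model B: R² = 0.9395 → 93.95% of variance in salary explained
- 0.9395 > 0.2267 → Model B has the better fit

Effect size (slope magnitude):
- Model A: β₁ = 0.4391 → predicted salary rises 0.4391 thousand dollars per additional year of experience
- Model B: β₁ = 2.9776 → predicted salary rises 2.9776 thousand dollars per additional year of experience
- |0.4391| < |2.9776| → Model B shows the stronger marginal effect

Note: The two samples could reflect different populations, time periods, or measurement quality.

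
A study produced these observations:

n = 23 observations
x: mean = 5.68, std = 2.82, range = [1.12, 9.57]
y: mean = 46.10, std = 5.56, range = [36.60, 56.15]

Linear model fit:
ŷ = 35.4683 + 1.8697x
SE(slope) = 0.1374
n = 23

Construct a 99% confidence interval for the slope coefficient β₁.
The 99% CI for β₁ is (1.4807, 2.2587)

Confidence interval for the slope:

The 99% CI for β₁ is: β̂₁ ± t*(α/2, n-2) × SE(β̂₁)

Step 1: Find critical t-value
- Confidence level = 0.99
- Degrees of freedom = n - 2 = 23 - 2 = 21
- t*(α/2, 21) = 2.8314

Step 2: Calculate margin of error
Margin = 2.8314 × 0.1374 = 0.3890

Step 3: Construct interval
CI = 1.8697 ± 0.3890
CI = (1.4807, 2.2587)

Interpretation: intervals built this way capture the true β₁ in 99% of repeated samples; here the plausible range for the per-unit effect of x on y is 1.4807 to 2.2587.
Since 0 is outside the interval, a two-sided test at α = 0.01 would reject H₀: β₁ = 0.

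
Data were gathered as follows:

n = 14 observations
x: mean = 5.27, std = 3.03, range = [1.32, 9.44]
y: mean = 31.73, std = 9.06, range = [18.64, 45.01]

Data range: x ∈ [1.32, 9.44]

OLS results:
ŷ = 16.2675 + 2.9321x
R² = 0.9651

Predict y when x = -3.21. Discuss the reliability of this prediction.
ŷ = 6.8555 (extrapolation — x = -3.21 lies outside [1.32, 9.44], so reliability is low).

Prediction calculation:
ŷ = 16.2675 + 2.9321 × (-3.21)
ŷ = 6.8555

Reliability:
- Data range: x ∈ [1.32, 9.44]
- Prediction point: x = -3.21 is 4.53 units below the observed range → this is EXTRAPOLATION, not interpolation

Why that matters here:
- There are no observations near this x to validate the fitted line there
- Real relationships often flatten, saturate, or turn nonlinear at extremes

Report the number if required, but flag clearly that it is an extrapolation.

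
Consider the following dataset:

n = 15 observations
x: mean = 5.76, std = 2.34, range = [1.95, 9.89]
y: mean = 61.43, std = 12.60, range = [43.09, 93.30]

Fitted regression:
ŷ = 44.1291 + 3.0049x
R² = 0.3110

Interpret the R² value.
About 31.10% of the variability in y is accounted for by the regression on x (R² = 0.3110) — a moderate linear fit.

The coefficient of determination R² is the fraction of the total variation in y that the fitted line accounts for.

Here R² = 0.3110:
- Explained: 31.10% of the variation in y
- Unexplained (residual): 100% − 31.10% = 68.90%
- Rule of thumb (below 0.3 weak; 0.3 to below 0.7 moderate; 0.7 and above strong) → moderate

Note: R² never decreases when predictors are added, so it should not be used alone to compare models of different size.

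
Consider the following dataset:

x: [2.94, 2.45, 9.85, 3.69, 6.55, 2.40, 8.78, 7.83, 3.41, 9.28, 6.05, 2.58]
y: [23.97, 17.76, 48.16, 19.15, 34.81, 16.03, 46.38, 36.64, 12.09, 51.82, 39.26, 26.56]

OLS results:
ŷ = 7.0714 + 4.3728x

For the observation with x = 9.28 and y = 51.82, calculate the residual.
Residual = 4.1690

The residual is the difference between the actual value and the predicted value:

Residual = y - ŷ

Step 1: Calculate predicted value
ŷ = 7.0714 + 4.3728 × 9.28
ŷ = 47.6510

Step 2: Calculate residual
Residual = 51.82 - 47.6510
Residual = 4.1690

Sign check: y > ŷ, so the point is above the line and the fit underestimates here.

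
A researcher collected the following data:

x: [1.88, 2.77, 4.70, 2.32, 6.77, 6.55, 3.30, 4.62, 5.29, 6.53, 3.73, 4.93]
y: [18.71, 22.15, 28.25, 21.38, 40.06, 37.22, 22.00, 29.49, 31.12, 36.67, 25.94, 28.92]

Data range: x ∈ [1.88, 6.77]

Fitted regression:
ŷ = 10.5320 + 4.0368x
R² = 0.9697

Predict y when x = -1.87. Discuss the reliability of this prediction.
The equation gives ŷ = 2.9832; however x = -1.87 is 3.75 units below the observed range, so this extrapolated value should not be trusted.

Prediction calculation:
ŷ = 10.5320 + 4.0368 × (-1.87)
ŷ = 2.9832

Reliability:
- Data range: x ∈ [1.88, 6.77]
- Prediction point: x = -1.87 is 3.75 units below the observed range → this is EXTRAPOLATION, not interpolation

Why that matters here:
- The standard error of prediction grows with (x − x̄)², and x = -1.87 is far from x̄ = 4.45
- Real relationships often flatten, saturate, or turn nonlinear at extremes

The R² = 0.9697 only validates the fit within [1.88, 6.77]; treat ŷ = 2.9832 with caution.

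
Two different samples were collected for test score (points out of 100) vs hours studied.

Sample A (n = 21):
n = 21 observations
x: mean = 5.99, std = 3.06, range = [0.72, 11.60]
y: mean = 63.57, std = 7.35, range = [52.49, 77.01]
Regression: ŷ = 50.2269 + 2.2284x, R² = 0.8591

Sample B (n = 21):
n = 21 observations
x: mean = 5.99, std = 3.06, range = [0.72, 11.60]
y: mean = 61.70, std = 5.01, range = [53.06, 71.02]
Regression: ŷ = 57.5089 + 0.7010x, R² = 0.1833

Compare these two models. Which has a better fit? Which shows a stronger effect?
Model A has the better fit (R² = 0.8591 vs 0.1833). Model A shows the stronger effect (|β₁| = 2.2284 vs 0.7010).

Model Comparison:

Which explains more variance? (R²)
- Model A: R² = 0.8591 → 85.91% of variance in test score explained
- Model B: R² = 0.1833 → 18.33% of variance in test score explained
- 0.8591 > 0.1833 → Model A has the better fit

Effect size (slope magnitude):
- Model A: β₁ = 2.2284 → predicted test score rises 2.2284 points per additional hour of study time
- Model B: β₁ = 0.7010 → predicted test score rises 0.7010 points per additional hour of study time
- |2.2284| > |0.7010| → Model A shows the stronger marginal effect

Note: The two samples could reflect different populations, time periods, or measurement quality.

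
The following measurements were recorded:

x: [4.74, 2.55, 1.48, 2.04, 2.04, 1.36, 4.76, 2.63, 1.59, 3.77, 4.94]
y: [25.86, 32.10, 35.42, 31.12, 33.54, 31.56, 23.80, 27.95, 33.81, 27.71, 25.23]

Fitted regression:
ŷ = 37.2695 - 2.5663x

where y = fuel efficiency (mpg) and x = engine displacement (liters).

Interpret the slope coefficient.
An increase of one liter in engine displacement is associated with a 2.5663 mpg decrease in predicted fuel efficiency.

The slope coefficient β₁ = -2.5663 represents the marginal effect of engine displacement on fuel efficiency.

Interpretation:
- Engine displacement up by 1 liter → predicted fuel efficiency decreases by 2.5663 mpg
- The effect is assumed constant over the observed range of x (linearity)

(β₀ = 37.2695 is the fitted value at x = 0 and is not part of the slope interpretation.)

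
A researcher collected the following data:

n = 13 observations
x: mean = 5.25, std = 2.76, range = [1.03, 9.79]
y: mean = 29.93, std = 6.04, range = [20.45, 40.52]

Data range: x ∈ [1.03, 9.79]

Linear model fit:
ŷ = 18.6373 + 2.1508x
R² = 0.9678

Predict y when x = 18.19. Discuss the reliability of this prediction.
The equation gives ŷ = 57.7604; however x = 18.19 is 8.40 units above the observed range, so this extrapolated value should not be trusted.

Prediction calculation:
ŷ = 18.6373 + 2.1508 × 18.19
ŷ = 57.7604

Reliability:
- Data range: x ∈ [1.03, 9.79]
- Prediction point: x = 18.19 is 8.40 units above the observed range → this is EXTRAPOLATION, not interpolation

Why that matters here:
- Real relationships often flatten, saturate, or turn nonlinear at extremes
- There are no observations near this x to validate the fitted line there

A defensible statement: 'if the linear trend continued to x = 18.19, y would be about 57.7604' — the premise is untested.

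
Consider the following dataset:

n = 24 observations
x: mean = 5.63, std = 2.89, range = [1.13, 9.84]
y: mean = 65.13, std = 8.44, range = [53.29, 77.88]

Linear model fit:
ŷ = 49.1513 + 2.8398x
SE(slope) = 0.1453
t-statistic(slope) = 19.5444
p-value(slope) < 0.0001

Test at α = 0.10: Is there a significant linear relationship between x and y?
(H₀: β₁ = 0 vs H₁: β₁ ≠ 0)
Reject H₀: p-value < 0.0001 < α = 0.10. The linear relationship is significant at the 10% level.

Hypothesis test for the slope coefficient:

H₀: β₁ = 0 (no linear relationship)
H₁: β₁ ≠ 0 (linear relationship exists)

Test statistic: t = β̂₁ / SE(β̂₁) = 2.8398 / 0.1453 = 19.5444

p < 0.0001: how often a slope estimate this far from 0 (in SE units) would arise by chance if β₁ were truly 0.

Decision rule: reject H₀ if p-value < α.
p-value < 0.0001 < α = 0.10 → reject H₀.

Conclusion: the linear association between x and y is significant at the 10% level.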